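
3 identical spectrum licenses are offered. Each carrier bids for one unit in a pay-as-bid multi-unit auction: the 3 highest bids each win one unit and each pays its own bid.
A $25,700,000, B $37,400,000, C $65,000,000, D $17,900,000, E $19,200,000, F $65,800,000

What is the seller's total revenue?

Ordering the bids: 65,800,000 (F), 65,000,000 (C), 37,400,000 (B), 25,700,000 (A), 19,200,000 (E), …
Top 3: F, C, B.
Total revenue = 65,800,000 + 65,000,000 + 37,400,000 = $168,200,000.

Total revenue: $168,200,000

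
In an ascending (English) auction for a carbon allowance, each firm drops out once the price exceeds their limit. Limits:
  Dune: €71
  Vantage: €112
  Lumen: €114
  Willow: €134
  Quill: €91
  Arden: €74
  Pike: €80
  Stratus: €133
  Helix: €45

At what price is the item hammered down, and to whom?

Willow wins at €133

Ascending (English) auction: the price rises until one bidder remains; the winner pays the price at which the last rival dropped out.
Limits ranked: 134 (Willow) > 133 (Stratus) > 114 (Lumen) > 112 (Vantage) > 91 (Quill) > 80 (Pike) > …
Bidding ends when Stratus exits at €133; Willow takes it.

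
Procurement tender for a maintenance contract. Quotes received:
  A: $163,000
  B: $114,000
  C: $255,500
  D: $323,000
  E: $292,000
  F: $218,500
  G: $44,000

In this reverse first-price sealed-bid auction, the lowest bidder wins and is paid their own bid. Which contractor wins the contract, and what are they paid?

Bids in order: 44,000 (G) < 114,000 (B) < 163,000 (A) < 218,500 (F) < 255,500 (C) < 292,000 (E) < …
First-price: G is paid what they bid, $44,000.

G is paid $44,000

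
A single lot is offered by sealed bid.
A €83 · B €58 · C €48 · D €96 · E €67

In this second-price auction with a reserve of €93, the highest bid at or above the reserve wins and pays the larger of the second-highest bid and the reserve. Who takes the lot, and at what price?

D pays €93

Sorting bids: 96 (D) > 83 (A) > 67 (E) > 58 (B) > 48 (C)
Highest eligible bid: D at €96.
max(second-highest €83, reserve €93) = €93.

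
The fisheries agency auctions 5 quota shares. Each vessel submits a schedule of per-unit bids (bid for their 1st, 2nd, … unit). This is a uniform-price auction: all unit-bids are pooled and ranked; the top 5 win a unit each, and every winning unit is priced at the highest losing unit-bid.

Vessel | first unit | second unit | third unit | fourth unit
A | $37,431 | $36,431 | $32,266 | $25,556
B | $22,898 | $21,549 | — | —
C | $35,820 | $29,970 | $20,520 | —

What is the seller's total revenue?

All unit-bids, highest first — top 5: 37,431 (A-1), 36,431 (A-2), 35,820 (C-1), 32,266 (A-3), 29,970 (C-2)
First bid not allocated: $25,556.
Allocation: A 3, C 2. Every unit priced at $25,556.
Revenue = 5 × 25,556 = $127,780.

Total revenue: $127,780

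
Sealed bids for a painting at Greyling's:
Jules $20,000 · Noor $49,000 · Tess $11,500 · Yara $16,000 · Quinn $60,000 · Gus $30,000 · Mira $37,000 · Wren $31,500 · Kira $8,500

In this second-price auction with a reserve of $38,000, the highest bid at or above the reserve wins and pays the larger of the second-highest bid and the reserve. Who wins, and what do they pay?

Quinn pays $49,000

Rule: the highest bid at or above the reserve wins and pays the larger of the second-highest bid and the reserve.
Bids in order: 60,000 (Quinn) > 49,000 (Noor) > 37,000 (Mira) > 31,500 (Wren) > 30,000 (Gus) > 20,000 (Jules) > …
Quinn has the top bid at or above the reserve ($60,000).
max(second-highest $49,000, reserve $38,000) = $49,000; the reserve does not bind.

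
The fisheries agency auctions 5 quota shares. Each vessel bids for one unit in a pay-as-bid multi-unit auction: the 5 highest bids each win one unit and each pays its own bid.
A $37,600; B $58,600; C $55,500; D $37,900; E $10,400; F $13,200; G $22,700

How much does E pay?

Ordering the bids: 58,600 (B), 55,500 (C), 37,900 (D), 37,600 (A), 22,700 (G), 13,200 (F), 10,400 (E)
Top 5: B, C, D, A, G.
E does not win → $0.

E pays $0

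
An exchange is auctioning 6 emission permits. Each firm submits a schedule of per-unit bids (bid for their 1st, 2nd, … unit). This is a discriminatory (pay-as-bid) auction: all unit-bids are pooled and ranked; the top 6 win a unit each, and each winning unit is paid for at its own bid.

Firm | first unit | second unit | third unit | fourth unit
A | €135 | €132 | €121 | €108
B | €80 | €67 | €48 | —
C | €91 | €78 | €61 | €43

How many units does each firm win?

A 4, B 1, C 1

Merging the schedules and taking the best 6: 135 (A-1), 132 (A-2), 121 (A-3), 108 (A-4), 91 (C-1), 80 (B-1)
Next rejected bid: €78 (not a price — pay-as-bid).
Allocation: A 4, B 1, C 1.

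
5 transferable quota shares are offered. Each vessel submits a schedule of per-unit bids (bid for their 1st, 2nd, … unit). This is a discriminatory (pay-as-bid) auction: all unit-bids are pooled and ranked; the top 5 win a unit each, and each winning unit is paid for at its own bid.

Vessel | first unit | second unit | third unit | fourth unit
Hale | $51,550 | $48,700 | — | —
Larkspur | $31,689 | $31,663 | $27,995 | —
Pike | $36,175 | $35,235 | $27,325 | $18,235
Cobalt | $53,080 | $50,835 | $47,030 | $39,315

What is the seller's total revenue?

Total revenue: $251,195

Pooled unit-bids ranked (top 5): 53,080 (Cobalt-1), 51,550 (Hale-1), 50,835 (Cobalt-2), 48,700 (Hale-2), 47,030 (Cobalt-3)
Next rejected bid: $39,315 (not a price — pay-as-bid).
Each winning unit pays its own bid.
Revenue = 53,080 + 51,550 + 50,835 + 48,700 + 47,030 = $251,195.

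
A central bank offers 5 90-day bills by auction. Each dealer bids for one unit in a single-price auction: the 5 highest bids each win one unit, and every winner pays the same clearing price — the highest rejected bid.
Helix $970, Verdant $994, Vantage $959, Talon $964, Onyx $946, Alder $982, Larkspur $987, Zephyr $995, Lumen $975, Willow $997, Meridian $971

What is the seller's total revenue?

Ordering the bids: 997 (Willow), 995 (Zephyr), 994 (Verdant), 987 (Larkspur), 982 (Alder), 975 (Lumen), 971 (Meridian), …
Winners (5 units): Willow, Zephyr, Verdant, Larkspur, Alder.
Clearing price = highest rejected bid = $975.
Total revenue = 5 × $975 = $4,875.

Total revenue: $4,875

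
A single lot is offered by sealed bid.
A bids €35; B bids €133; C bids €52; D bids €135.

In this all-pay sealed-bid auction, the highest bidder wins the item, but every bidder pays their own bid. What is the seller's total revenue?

Total revenue: €355

All-pay sealed-bid auction: the highest bidder wins the item, but every bidder pays their own bid.
Sorting bids: 135 (D) > 133 (B) > 52 (C) > 35 (A)
Every bidder forfeits their bid regardless of winning.
Revenue = 35 + 133 + 52 + 135 = €355.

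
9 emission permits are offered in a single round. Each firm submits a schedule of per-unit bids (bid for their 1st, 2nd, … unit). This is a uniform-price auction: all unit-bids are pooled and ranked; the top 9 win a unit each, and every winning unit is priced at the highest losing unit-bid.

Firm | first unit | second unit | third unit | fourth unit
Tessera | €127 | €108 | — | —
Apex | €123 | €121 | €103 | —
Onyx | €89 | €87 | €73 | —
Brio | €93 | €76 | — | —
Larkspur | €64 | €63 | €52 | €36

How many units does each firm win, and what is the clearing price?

Apex 3, Brio 2, Onyx 2, Tessera 2; clearing price €73

Pooled unit-bids ranked (top 9): 127 (Tessera-1), 123 (Apex-1), 121 (Apex-2), 108 (Tessera-2), 103 (Apex-3), 93 (Brio-1), 89 (Onyx-1), 87 (Onyx-2), 76 (Brio-2)
Highest rejected unit-bid = €73.
Allocation: Apex 3, Brio 2, Onyx 2, Tessera 2.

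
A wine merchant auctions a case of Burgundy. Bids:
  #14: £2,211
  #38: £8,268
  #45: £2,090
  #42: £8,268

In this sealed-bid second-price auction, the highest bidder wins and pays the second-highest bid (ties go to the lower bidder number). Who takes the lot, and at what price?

Sorting bids: 8,268 (#38) > 8,268 (#42) > 2,211 (#14) > 2,090 (#45)
#38 and #42 tie at £8,268; tie-break gives it to #38.
#38 wins with the highest bid; price is set by the runner-up at £8,268.

#38 pays £8,268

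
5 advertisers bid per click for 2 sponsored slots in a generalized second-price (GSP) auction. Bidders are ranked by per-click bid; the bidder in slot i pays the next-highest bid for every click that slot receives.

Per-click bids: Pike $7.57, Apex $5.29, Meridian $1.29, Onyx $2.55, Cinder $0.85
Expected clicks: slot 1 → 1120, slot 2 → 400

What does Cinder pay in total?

Cinder pays $0.00

Sorting advertisers: $7.57 (Pike) > $5.29 (Apex) > $2.55 (Onyx) > …
Cinder ranks below slot 2 → no slot, pays nothing.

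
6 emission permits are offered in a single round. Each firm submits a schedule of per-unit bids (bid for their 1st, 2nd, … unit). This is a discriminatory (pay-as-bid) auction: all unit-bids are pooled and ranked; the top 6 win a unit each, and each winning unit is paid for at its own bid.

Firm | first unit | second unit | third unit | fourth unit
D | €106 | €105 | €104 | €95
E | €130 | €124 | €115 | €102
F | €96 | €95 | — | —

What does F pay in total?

All unit-bids, highest first — top 6: 130 (E-1), 124 (E-2), 115 (E-3), 106 (D-1), 105 (D-2), 104 (D-3)
Next rejected bid: €102 (not a price — pay-as-bid).
F wins no units.

F pays €0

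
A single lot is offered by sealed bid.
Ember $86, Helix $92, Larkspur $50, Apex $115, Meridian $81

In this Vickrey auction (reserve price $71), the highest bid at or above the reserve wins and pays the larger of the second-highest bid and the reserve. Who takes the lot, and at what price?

Vickrey auction (reserve price $71): the highest bid at or above the reserve wins and pays the larger of the second-highest bid and the reserve.
Sorting bids: 115 (Apex) > 92 (Helix) > 86 (Ember) > 81 (Meridian) > 50 (Larkspur)
Highest eligible bid: Apex at $115.
Second-highest bid $92 exceeds the reserve $71 → payment $92.

Apex pays $92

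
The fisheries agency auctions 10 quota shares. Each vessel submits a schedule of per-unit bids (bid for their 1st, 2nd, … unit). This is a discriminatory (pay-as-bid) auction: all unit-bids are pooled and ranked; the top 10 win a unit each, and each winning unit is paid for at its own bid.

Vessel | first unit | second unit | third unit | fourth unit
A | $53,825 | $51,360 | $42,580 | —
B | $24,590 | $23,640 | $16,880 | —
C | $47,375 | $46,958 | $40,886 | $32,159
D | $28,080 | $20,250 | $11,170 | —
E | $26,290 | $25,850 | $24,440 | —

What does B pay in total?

Pooled unit-bids ranked (top 10): 53,825 (A-1), 51,360 (A-2), 47,375 (C-1), 46,958 (C-2), 42,580 (A-3), 40,886 (C-3), 32,159 (C-4), 28,080 (D-1), 26,290 (E-1), 25,850 (E-2)
Next rejected bid: $24,590 (not a price — pay-as-bid).
B wins no units.

B pays $0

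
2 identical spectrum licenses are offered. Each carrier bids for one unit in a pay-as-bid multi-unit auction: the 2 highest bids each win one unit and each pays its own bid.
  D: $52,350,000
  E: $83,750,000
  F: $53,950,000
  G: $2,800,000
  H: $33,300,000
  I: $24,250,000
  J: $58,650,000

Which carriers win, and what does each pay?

E $83,750,000, J $58,650,000

Ordering the bids: 83,750,000 (E), 58,650,000 (J), 53,950,000 (F), 52,350,000 (D), …
The 2 highest are E, J.
Each winner pays its own bid: E $83,750,000, J $58,650,000.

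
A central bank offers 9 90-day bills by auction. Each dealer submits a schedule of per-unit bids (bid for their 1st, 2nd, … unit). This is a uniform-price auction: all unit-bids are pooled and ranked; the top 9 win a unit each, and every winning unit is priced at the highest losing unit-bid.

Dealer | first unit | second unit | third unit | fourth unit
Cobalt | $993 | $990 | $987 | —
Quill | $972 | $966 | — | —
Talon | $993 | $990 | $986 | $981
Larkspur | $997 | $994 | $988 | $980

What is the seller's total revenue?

Total revenue: $8,829

All unit-bids, highest first — top 9: 997 (Larkspur-1), 994 (Larkspur-2), 993 (Cobalt-1), 993 (Talon-1), 990 (Cobalt-2), 990 (Talon-2), 988 (Larkspur-3), 987 (Cobalt-3), 986 (Talon-3)
Highest rejected unit-bid = $981.
Allocation: Cobalt 3, Larkspur 3, Talon 3. Every unit priced at $981.
Revenue = 9 × 981 = $8,829.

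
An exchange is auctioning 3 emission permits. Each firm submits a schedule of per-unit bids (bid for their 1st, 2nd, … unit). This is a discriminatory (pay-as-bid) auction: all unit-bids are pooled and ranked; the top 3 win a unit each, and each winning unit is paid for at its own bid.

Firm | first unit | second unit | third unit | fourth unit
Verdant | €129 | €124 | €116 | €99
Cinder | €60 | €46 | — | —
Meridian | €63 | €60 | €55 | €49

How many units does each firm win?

Verdant 3

Pooled unit-bids ranked (top 3): 129 (Verdant-1), 124 (Verdant-2), 116 (Verdant-3)
Next rejected bid: €99 (not a price — pay-as-bid).
Allocation: Verdant 3.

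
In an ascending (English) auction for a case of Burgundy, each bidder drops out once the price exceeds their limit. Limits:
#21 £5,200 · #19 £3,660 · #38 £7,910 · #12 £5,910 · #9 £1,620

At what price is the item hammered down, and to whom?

Ascending (English) auction: the price rises until one bidder remains; the winner pays the price at which the last rival dropped out.
Sorting limits: 7,910 (#38) > 5,910 (#12) > 5,200 (#21) > 3,660 (#19) > 1,620 (#9)
#12 is the last rival to drop out, at £5,910; #38 remains and wins at that price.

#38 wins at £5,910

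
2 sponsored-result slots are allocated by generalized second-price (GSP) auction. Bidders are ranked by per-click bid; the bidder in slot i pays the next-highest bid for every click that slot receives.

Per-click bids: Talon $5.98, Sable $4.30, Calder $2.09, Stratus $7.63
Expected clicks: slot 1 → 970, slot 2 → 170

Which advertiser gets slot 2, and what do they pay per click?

Per-click bids in order: $7.63 (Stratus) > $5.98 (Talon) > $4.30 (Sable) > …
Slot 2 goes to the second-ranked bidder, Talon, who pays the next bid down: $4.30/click.

Talon; $4.30 per click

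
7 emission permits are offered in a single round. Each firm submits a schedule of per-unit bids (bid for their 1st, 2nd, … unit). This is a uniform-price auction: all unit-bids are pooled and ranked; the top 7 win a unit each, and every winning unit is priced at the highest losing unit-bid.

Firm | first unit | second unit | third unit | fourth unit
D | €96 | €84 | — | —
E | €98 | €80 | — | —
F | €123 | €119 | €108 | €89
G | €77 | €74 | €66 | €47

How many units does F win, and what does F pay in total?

F: 4 units, pays €320

All unit-bids, highest first — top 7: 123 (F-1), 119 (F-2), 108 (F-3), 98 (E-1), 96 (D-1), 89 (F-4), 84 (D-2)
Highest rejected unit-bid = €80.
F wins 4 unit(s) at €80 each.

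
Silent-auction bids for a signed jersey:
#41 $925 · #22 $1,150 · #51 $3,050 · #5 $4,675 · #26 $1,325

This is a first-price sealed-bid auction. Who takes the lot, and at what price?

#5 pays $4,675

Sorting bids: 4,675 (#5) > 3,050 (#51) > 1,325 (#26) > 1,150 (#22) > 925 (#41)
#5 has the highest bid and pays exactly that: $4,675.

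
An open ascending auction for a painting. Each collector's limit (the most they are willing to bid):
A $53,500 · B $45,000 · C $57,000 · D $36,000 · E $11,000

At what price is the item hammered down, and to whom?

C wins at $53,500

Rule: the price rises until one bidder remains; the winner pays the price at which the last rival dropped out.
Sorting limits: 57,000 (C) > 53,500 (A) > 45,000 (B) > 36,000 (D) > 11,000 (E)
Bidding ends when A exits at $53,500; C takes it.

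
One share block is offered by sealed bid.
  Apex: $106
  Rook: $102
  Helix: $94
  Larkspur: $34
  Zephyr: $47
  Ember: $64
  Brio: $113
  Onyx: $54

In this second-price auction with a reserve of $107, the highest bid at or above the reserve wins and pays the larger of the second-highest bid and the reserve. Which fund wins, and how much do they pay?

Bids ranked: 113 (Brio) > 106 (Apex) > 102 (Rook) > 94 (Helix) > 64 (Ember) > 54 (Onyx) > …
Brio has the top bid at or above the reserve ($113).
max(second-highest $106, reserve $107) = $107.

Brio pays $107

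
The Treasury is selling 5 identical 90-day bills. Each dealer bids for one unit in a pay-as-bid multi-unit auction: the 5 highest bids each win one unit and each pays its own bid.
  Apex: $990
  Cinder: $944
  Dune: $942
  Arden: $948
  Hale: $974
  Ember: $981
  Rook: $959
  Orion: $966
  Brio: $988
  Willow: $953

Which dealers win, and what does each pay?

Apex $990, Brio $988, Ember $981, Hale $974, Orion $966

Bids ranked high→low: 990 (Apex), 988 (Brio), 981 (Ember), 974 (Hale), 966 (Orion), 959 (Rook), 953 (Willow), …
Winners (5 units): Apex, Brio, Ember, Hale, Orion.
Each winner pays its own bid: Apex $990, Brio $988, Ember $981, Hale $974, Orion $966.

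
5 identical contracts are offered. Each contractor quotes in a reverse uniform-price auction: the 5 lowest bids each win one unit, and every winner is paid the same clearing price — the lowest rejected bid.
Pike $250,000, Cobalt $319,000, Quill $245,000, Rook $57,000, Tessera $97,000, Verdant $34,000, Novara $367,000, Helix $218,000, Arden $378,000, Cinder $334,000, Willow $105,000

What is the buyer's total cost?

Total cost: $1,225,000

Sorting: 34,000 (Verdant), 57,000 (Rook), 97,000 (Tessera), 105,000 (Willow), 218,000 (Helix), 245,000 (Quill), 250,000 (Pike), …
Winners (5 units): Verdant, Rook, Tessera, Willow, Helix.
Lowest unsuccessful bid: $245,000 → clearing price.
Total cost = 5 × $245,000 = $1,225,000.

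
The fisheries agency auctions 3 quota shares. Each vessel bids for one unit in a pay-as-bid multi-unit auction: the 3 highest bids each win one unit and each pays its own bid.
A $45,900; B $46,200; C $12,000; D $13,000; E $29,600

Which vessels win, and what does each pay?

Bids ranked high→low: 46,200 (B), 45,900 (A), 29,600 (E), 13,000 (D), 12,000 (C)
The 3 highest are B, A, E.
Each winner pays its own bid: B $46,200, A $45,900, E $29,600.

B $46,200, A $45,900, E $29,600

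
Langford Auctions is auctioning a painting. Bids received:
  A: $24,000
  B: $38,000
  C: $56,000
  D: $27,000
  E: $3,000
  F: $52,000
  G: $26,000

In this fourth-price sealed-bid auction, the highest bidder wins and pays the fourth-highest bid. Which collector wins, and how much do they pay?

C pays $27,000

Sorting bids: 56,000 (C) > 52,000 (F) > 38,000 (B) > 27,000 (D) > 26,000 (G) > 24,000 (A) > …
C is highest; pays the fourth-highest bid, $27,000.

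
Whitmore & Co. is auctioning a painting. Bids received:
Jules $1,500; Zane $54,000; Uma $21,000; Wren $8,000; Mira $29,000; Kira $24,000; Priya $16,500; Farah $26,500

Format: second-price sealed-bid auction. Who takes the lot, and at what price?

Rule: the highest bidder wins and pays the second-highest bid.
Sorting bids: 54,000 (Zane) > 29,000 (Mira) > 26,500 (Farah) > 24,000 (Kira) > 21,000 (Uma) > 16,500 (Priya) > …
Zane is highest; pays the second-highest bid, $29,000.

Zane pays $29,000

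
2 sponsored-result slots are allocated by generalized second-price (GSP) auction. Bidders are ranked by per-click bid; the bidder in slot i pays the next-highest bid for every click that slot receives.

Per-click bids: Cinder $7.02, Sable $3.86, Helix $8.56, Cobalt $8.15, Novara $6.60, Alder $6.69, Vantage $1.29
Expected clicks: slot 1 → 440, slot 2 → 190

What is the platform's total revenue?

Per-click bids in order: $8.56 (Helix) > $8.15 (Cobalt) > $7.02 (Cinder) > …
Slot 1: Helix pays $8.15 × 440 = $3586.00
Slot 2: Cobalt pays $7.02 × 190 = $1333.80
Total = $4919.80

Total revenue: $4919.80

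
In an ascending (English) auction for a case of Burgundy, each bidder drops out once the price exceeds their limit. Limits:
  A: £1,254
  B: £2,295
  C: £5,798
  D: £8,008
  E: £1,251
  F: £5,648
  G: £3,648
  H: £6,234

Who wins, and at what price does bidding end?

D wins at £6,234

Limits in order: 8,008 (D) > 6,234 (H) > 5,798 (C) > 5,648 (F) > 3,648 (G) > 2,295 (B) > …
H is the last rival to drop out, at £6,234; D remains and wins at that price.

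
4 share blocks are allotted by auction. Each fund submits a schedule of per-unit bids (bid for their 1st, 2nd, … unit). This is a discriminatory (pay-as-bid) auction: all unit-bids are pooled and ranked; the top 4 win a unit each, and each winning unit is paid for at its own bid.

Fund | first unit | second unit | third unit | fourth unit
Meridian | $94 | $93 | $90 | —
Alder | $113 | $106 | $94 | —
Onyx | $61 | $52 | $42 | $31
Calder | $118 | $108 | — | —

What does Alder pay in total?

Alder pays $219

Merging the schedules and taking the best 4: 118 (Calder-1), 113 (Alder-1), 108 (Calder-2), 106 (Alder-2)
Next rejected bid: $94 (not a price — pay-as-bid).
Alder's winning unit-bids: 113 + 106 = $219.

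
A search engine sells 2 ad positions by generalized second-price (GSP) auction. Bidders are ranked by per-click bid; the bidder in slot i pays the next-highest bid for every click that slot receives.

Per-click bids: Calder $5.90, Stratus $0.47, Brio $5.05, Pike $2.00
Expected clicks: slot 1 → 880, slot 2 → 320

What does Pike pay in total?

Ranked by bid: $5.90 (Calder) > $5.05 (Brio) > $2.00 (Pike) > …
Pike ranks below slot 2 → no slot, pays nothing.

Pike pays $0.00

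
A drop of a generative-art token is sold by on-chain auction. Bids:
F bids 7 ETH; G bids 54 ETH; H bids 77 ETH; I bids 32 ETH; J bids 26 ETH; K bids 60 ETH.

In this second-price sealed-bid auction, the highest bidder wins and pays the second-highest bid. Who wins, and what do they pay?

H pays 60 ETH

Sorting bids: 77 (H) > 60 (K) > 54 (G) > 32 (I) > 26 (J) > 7 (F)
H is highest; pays the second-highest bid, 60 ETH.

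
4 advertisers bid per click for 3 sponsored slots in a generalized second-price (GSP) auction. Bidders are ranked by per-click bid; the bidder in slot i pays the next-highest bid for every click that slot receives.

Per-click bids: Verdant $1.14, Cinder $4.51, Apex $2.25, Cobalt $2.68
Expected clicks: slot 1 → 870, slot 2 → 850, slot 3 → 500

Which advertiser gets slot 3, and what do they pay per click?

Apex; $1.14 per click

Per-click bids in order: $4.51 (Cinder) > $2.68 (Cobalt) > $2.25 (Apex) > $1.14 (Verdant)
Slot 3 goes to the third-ranked bidder, Apex, who pays the next bid down: $1.14/click.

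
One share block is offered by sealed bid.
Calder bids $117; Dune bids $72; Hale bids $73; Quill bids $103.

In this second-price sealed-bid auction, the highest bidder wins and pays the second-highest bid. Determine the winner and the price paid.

Calder pays $103

Bids ranked: 117 (Calder) > 103 (Quill) > 73 (Hale) > 72 (Dune)
Calder is highest; pays the second-highest bid, $103.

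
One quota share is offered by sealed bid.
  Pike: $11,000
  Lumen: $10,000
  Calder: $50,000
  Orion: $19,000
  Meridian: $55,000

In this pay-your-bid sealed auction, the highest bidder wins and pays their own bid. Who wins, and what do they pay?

Meridian pays $55,000

Bids ranked: 55,000 (Meridian) > 50,000 (Calder) > 19,000 (Orion) > 11,000 (Pike) > 10,000 (Lumen)
First-price: Meridian pays what they bid, $55,000.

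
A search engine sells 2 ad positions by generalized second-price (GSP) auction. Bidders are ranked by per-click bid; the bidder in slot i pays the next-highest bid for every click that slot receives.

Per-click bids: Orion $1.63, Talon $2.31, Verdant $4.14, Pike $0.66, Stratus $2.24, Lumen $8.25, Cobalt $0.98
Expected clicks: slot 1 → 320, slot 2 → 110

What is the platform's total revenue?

Ranked by bid: $8.25 (Lumen) > $4.14 (Verdant) > $2.31 (Talon) > …
Slot 1: Lumen pays $4.14 × 320 = $1324.80
Slot 2: Verdant pays $2.31 × 110 = $254.10
Total = $1578.90

Total revenue: $1578.90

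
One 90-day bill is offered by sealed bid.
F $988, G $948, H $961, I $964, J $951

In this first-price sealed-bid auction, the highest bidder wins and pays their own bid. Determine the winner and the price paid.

Sorting bids: 988 (F) > 964 (I) > 961 (H) > 951 (J) > 948 (G)
F is highest → pays own bid, $988.

F pays $988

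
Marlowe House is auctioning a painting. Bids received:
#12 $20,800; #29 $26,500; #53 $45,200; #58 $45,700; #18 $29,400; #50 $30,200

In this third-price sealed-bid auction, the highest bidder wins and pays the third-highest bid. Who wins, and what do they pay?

Bids in order: 45,700 (#58) > 45,200 (#53) > 30,200 (#50) > 29,400 (#18) > 26,500 (#29) > 20,800 (#12)
#58 is highest; pays the third-highest bid, $30,200.

#58 pays $30,200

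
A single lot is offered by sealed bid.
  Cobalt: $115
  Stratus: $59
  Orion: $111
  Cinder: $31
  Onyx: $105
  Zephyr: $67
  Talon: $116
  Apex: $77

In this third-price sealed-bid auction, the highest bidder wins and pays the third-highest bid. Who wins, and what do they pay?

Rule: the highest bidder wins and pays the third-highest bid.
Sorting bids: 116 (Talon) > 115 (Cobalt) > 111 (Orion) > 105 (Onyx) > 77 (Apex) > 67 (Zephyr) > …
Talon is highest; pays the third-highest bid, $111.

Talon pays $111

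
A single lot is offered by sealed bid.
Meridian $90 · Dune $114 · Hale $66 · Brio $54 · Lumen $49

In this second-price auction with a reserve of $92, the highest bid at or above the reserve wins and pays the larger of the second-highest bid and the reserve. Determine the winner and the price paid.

Dune pays $92

Bids in order: 114 (Dune) > 90 (Meridian) > 66 (Hale) > 54 (Brio) > 49 (Lumen)
Highest eligible bid: Dune at $114.
Second-highest bid $90 is below the reserve $92, so the reserve binds → payment $92.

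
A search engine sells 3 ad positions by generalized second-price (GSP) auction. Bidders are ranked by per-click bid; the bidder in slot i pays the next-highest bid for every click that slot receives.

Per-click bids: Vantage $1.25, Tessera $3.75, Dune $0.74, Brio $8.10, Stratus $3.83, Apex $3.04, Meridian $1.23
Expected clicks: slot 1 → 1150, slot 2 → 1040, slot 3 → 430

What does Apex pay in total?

Per-click bids in order: $8.10 (Brio) > $3.83 (Stratus) > $3.75 (Tessera) > $3.04 (Apex) > …
Apex ranks below slot 3 → no slot, pays nothing.

Apex pays $0.00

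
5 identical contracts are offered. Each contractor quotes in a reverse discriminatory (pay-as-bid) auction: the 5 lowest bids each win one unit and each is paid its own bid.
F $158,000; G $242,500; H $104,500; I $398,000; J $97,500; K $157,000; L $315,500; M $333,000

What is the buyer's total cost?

Sorting: 97,500 (J), 104,500 (H), 157,000 (K), 158,000 (F), 242,500 (G), 315,500 (L), 333,000 (M), …
Winners (5 units): J, H, K, F, G.
Total cost = 97,500 + 104,500 + 157,000 + 158,000 + 242,500 = $759,500.

Total cost: $759,500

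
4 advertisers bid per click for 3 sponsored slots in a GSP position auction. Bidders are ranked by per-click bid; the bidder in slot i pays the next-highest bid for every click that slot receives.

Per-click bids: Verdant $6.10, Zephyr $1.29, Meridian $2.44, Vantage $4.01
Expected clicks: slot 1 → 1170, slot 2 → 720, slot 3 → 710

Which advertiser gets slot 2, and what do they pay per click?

Ranked by bid: $6.10 (Verdant) > $4.01 (Vantage) > $2.44 (Meridian) > $1.29 (Zephyr)
Slot 2 goes to the second-ranked bidder, Vantage, who pays the next bid down: $2.44/click.

Vantage; $2.44 per click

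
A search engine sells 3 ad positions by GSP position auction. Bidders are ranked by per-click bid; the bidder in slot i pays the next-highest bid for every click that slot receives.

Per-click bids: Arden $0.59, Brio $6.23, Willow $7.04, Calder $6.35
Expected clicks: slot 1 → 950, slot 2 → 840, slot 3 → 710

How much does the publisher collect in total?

Per-click bids in order: $7.04 (Willow) > $6.35 (Calder) > $6.23 (Brio) > $0.59 (Arden)
Slot 1: Willow pays $6.35 × 950 = $6032.50
Slot 2: Calder pays $6.23 × 840 = $5233.20
Slot 3: Brio pays $0.59 × 710 = $418.90
Total = $11684.60

Total revenue: $11684.60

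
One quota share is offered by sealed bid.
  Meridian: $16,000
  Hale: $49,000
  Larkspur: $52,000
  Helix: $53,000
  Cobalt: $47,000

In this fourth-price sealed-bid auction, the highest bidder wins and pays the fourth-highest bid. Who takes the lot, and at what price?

Helix pays $47,000

Rule: the highest bidder wins and pays the fourth-highest bid.
Sorting bids: 53,000 (Helix) > 52,000 (Larkspur) > 49,000 (Hale) > 47,000 (Cobalt) > 16,000 (Meridian)
Helix wins; payment is bid #4 in the ranking = $47,000.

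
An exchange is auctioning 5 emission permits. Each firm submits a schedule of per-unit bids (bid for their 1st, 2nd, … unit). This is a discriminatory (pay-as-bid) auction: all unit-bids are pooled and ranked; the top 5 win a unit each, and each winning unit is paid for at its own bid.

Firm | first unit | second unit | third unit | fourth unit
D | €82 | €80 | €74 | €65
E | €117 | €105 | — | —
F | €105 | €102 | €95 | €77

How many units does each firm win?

All unit-bids, highest first — top 5: 117 (E-1), 105 (E-2), 105 (F-1), 102 (F-2), 95 (F-3)
Next rejected bid: €82 (not a price — pay-as-bid).
Allocation: E 2, F 3.

E 2, F 3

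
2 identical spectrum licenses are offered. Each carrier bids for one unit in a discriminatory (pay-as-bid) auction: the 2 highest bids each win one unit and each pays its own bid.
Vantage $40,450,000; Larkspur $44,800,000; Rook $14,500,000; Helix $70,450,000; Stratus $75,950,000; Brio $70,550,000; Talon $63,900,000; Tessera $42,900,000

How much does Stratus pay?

Sorting: 75,950,000 (Stratus), 70,550,000 (Brio), 70,450,000 (Helix), 63,900,000 (Talon), …
Winners (2 units): Stratus, Brio.
Stratus wins → own bid $75,950,000.

Stratus pays $75,950,000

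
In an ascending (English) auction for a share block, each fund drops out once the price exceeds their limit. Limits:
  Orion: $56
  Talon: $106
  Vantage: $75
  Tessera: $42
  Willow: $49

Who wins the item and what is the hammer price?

Talon wins at $75

Limits in order: 106 (Talon) > 75 (Vantage) > 56 (Orion) > 49 (Willow) > 42 (Tessera)
Bidding ends when Vantage exits at $75; Talon takes it.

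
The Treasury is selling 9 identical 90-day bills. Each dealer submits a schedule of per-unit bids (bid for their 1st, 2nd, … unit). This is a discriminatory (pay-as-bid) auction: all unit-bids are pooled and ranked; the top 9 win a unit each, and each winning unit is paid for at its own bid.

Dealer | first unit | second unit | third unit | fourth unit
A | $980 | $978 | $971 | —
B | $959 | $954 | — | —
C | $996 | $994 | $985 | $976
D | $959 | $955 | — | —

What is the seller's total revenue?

Total revenue: $8,798

Merging the schedules and taking the best 9: 996 (C-1), 994 (C-2), 985 (C-3), 980 (A-1), 978 (A-2), 976 (C-4), 971 (A-3), 959 (B-1), 959 (D-1)
Next rejected bid: $955 (not a price — pay-as-bid).
Each winning unit pays its own bid.
Revenue = 996 + 994 + 985 + 980 + 978 + 976 + 971 + 959 + 959 = $8,798.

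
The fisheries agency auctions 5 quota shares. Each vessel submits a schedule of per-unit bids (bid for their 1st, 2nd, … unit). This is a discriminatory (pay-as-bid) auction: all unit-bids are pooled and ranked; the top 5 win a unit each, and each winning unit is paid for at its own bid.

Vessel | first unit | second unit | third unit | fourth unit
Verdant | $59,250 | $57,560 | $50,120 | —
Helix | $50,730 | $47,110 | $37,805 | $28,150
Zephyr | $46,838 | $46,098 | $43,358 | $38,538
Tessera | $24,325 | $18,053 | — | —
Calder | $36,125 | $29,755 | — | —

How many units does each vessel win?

Helix 2, Verdant 3

Pooled unit-bids ranked (top 5): 59,250 (Verdant-1), 57,560 (Verdant-2), 50,730 (Helix-1), 50,120 (Verdant-3), 47,110 (Helix-2)
Next rejected bid: $46,838 (not a price — pay-as-bid).
Allocation: Helix 2, Verdant 3.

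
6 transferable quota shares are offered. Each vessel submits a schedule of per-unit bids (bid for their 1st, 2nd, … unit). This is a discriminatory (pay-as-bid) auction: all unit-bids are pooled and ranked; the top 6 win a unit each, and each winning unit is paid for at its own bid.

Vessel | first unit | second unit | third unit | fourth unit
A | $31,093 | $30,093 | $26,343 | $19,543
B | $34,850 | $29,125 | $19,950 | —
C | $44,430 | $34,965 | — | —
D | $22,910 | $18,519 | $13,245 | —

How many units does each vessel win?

A 2, B 2, C 2

Pooled unit-bids ranked (top 6): 44,430 (C-1), 34,965 (C-2), 34,850 (B-1), 31,093 (A-1), 30,093 (A-2), 29,125 (B-2)
Next rejected bid: $26,343 (not a price — pay-as-bid).
Allocation: A 2, B 2, C 2.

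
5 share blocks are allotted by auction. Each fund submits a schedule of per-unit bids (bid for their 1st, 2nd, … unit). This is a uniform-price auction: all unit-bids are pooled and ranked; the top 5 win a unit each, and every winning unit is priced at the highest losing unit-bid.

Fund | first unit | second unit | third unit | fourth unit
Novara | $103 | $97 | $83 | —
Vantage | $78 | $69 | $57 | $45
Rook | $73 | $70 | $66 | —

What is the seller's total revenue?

Merging the schedules and taking the best 5: 103 (Novara-1), 97 (Novara-2), 83 (Novara-3), 78 (Vantage-1), 73 (Rook-1)
First bid not allocated: $70.
Allocation: Novara 3, Rook 1, Vantage 1. Every unit priced at $70.
Revenue = 5 × 70 = $350.

Total revenue: $350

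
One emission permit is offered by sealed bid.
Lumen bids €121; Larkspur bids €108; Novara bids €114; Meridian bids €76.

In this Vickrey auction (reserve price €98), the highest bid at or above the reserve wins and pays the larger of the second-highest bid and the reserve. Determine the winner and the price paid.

Lumen pays €114

Bids ranked: 121 (Lumen) > 114 (Novara) > 108 (Larkspur) > 76 (Meridian)
Lumen has the top bid at or above the reserve (€121).
Second-highest bid €114 exceeds the reserve €98 → payment €114.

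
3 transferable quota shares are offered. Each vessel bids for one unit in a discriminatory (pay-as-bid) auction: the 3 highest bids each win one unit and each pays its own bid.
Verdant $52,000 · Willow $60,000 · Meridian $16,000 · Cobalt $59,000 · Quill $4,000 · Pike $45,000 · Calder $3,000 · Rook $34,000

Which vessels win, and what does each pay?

Ordering the bids: 60,000 (Willow), 59,000 (Cobalt), 52,000 (Verdant), 45,000 (Pike), 34,000 (Rook), …
The 3 highest are Willow, Cobalt, Verdant.
Each winner pays its own bid: Willow $60,000, Cobalt $59,000, Verdant $52,000.

Willow $60,000, Cobalt $59,000, Verdant $52,000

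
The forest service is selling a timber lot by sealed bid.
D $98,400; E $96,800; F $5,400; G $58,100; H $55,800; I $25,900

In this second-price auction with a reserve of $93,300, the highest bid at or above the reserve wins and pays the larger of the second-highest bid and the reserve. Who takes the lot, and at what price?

Bids ranked: 98,400 (D) > 96,800 (E) > 58,100 (G) > 55,800 (H) > 25,900 (I) > 5,400 (F)
D has the top bid at or above the reserve ($98,400).
Second-highest bid $96,800 exceeds the reserve $93,300 → payment $96,800.

D pays $96,800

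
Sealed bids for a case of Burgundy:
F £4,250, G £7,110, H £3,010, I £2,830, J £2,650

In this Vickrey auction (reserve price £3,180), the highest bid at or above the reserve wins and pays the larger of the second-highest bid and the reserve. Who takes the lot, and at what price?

G pays £4,250

Vickrey auction (reserve price £3,180): the highest bid at or above the reserve wins and pays the larger of the second-highest bid and the reserve.
Bids ranked: 7,110 (G) > 4,250 (F) > 3,010 (H) > 2,830 (I) > 2,650 (J)
G has the top bid at or above the reserve (£7,110).
Second-highest bid £4,250 exceeds the reserve £3,180 → payment £4,250.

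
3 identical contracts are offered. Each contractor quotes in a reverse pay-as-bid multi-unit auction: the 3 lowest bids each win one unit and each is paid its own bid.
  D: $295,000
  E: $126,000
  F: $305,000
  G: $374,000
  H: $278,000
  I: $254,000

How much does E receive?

Ordering the bids: 126,000 (E), 254,000 (I), 278,000 (H), 295,000 (D), 305,000 (F), …
Winners (3 units): E, I, H.
E wins → own bid $126,000.

E is paid $126,000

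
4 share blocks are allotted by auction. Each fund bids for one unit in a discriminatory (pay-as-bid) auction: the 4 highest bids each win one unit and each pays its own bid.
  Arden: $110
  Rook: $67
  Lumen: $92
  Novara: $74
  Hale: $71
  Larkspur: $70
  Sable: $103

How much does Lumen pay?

Lumen pays $92

Sorting: 110 (Arden), 103 (Sable), 92 (Lumen), 74 (Novara), 71 (Hale), 70 (Larkspur), …
Winners (4 units): Arden, Sable, Lumen, Novara.
Lumen wins → own bid $92.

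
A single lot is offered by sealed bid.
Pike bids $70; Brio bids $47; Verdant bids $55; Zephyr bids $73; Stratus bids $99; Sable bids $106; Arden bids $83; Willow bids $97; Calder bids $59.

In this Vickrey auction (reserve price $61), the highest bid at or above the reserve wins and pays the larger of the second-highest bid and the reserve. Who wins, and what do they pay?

Sorting bids: 106 (Sable) > 99 (Stratus) > 97 (Willow) > 83 (Arden) > 73 (Zephyr) > 70 (Pike) > …
Highest eligible bid: Sable at $106.
max(second-highest $99, reserve $61) = $99; the reserve does not bind.

Sable pays $99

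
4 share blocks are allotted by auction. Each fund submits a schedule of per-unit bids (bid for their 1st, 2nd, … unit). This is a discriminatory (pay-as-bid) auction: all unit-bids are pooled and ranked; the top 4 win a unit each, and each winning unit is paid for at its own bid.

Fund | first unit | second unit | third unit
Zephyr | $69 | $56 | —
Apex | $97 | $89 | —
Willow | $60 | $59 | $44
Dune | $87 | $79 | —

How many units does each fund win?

Apex 2, Dune 2

Pooled unit-bids ranked (top 4): 97 (Apex-1), 89 (Apex-2), 87 (Dune-1), 79 (Dune-2)
Next rejected bid: $69 (not a price — pay-as-bid).
Allocation: Apex 2, Dune 2.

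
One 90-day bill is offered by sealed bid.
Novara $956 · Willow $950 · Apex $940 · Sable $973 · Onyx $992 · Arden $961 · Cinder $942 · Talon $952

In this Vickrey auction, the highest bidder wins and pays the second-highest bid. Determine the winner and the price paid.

Bids ranked: 992 (Onyx) > 973 (Sable) > 961 (Arden) > 956 (Novara) > 952 (Talon) > 950 (Willow) > …
Onyx wins with the highest bid; price is set by the runner-up at $973.

Onyx pays $973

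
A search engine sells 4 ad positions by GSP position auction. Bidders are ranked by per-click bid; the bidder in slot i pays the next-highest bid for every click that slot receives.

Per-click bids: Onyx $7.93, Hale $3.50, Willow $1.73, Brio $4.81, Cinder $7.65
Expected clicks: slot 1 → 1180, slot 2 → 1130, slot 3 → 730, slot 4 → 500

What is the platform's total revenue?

Total revenue: $17882.30

Per-click bids in order: $7.93 (Onyx) > $7.65 (Cinder) > $4.81 (Brio) > $3.50 (Hale) > $1.73 (Willow)
Slot 1: Onyx pays $7.65 × 1180 = $9027.00
Slot 2: Cinder pays $4.81 × 1130 = $5435.30
Slot 3: Brio pays $3.50 × 730 = $2555.00
Slot 4: Hale pays $1.73 × 500 = $865.00
Total = $17882.30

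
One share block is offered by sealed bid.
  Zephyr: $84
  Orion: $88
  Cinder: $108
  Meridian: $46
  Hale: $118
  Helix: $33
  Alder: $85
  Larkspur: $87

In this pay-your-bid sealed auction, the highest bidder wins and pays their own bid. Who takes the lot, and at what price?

Hale pays $118

Sorting bids: 118 (Hale) > 108 (Cinder) > 88 (Orion) > 87 (Larkspur) > 85 (Alder) > 84 (Zephyr) > …
Hale is highest → pays own bid, $118.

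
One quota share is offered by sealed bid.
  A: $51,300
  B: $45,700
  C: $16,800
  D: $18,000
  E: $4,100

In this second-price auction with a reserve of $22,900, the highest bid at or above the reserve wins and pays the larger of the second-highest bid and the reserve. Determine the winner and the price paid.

Bids ranked: 51,300 (A) > 45,700 (B) > 18,000 (D) > 16,800 (C) > 4,100 (E)
Highest eligible bid: A at $51,300.
Second-highest bid $45,700 exceeds the reserve $22,900 → payment $45,700.

A pays $45,700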